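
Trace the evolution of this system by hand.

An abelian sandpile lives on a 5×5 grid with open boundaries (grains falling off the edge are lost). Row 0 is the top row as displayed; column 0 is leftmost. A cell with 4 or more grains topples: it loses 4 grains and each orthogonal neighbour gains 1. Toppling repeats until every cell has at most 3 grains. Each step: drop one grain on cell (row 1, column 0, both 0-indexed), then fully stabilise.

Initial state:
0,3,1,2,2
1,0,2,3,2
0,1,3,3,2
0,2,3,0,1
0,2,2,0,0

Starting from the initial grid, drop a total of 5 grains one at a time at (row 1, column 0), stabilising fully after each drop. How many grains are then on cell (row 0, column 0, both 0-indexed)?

1

t=0: 0,3,1,2,2
1,0,2,3,2
0,1,3,3,2
0,2,3,0,1
0,2,2,0,0
t=1: 0,3,1,2,2
2,0,2,3,2
0,1,3,3,2
0,2,3,0,1
0,2,2,0,0
t=2: 0,3,1,2,2
3,0,2,3,2
0,1,3,3,2
0,2,3,0,1
0,2,2,0,0
t=3: 1,3,1,2,2
0,1,2,3,2
1,1,3,3,2
0,2,3,0,1
0,2,2,0,0
t=4: 1,3,1,2,2
1,1,2,3,2
1,1,3,3,2
0,2,3,0,1
0,2,2,0,0
t=5: 1,3,1,2,2
2,1,2,3,2
1,1,3,3,2
0,2,3,0,1
0,2,2,0,0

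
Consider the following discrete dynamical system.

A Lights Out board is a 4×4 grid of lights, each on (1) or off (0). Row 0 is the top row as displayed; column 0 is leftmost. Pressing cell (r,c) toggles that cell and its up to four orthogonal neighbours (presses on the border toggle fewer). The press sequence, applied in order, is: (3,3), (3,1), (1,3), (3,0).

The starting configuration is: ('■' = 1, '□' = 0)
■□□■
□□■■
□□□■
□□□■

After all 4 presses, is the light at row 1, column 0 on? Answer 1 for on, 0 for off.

t=0: ■□□■
□□■■
□□□■
□□□■
t=1: ■□□■
□□■■
□□□□
□□■□
t=2: ■□□■
□□■■
□■□□
■■□□
t=3: ■□□□
□□□□
□■□■
■■□□
t=4: ■□□□
□□□□
■■□■
□□□□

0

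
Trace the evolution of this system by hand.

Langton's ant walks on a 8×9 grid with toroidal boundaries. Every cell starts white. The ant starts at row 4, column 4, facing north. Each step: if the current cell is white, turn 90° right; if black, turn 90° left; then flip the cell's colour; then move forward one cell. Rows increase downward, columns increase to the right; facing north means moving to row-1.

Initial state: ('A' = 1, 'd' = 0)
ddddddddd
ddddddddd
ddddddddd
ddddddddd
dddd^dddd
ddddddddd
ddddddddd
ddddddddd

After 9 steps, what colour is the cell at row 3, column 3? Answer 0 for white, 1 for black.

t=0: ddddddddd
ddddddddd
ddddddddd
ddddddddd
dddd^dddd
ddddddddd
ddddddddd
ddddddddd
t=1: ddddddddd
ddddddddd
ddddddddd
ddddddddd
ddddA>ddd
ddddddddd
ddddddddd
ddddddddd
t=2: ddddddddd
ddddddddd
ddddddddd
ddddddddd
ddddAAddd
dddddvddd
ddddddddd
ddddddddd
t=3: ddddddddd
ddddddddd
ddddddddd
ddddddddd
ddddAAddd
dddd<Addd
ddddddddd
ddddddddd
t=4: ddddddddd
ddddddddd
ddddddddd
ddddddddd
dddd^Addd
ddddAAddd
ddddddddd
ddddddddd
t=5: ddddddddd
ddddddddd
ddddddddd
ddddddddd
ddd<dAddd
ddddAAddd
ddddddddd
ddddddddd
t=6: ddddddddd
ddddddddd
ddddddddd
ddd^ddddd
dddAdAddd
ddddAAddd
ddddddddd
ddddddddd
t=7: ddddddddd
ddddddddd
ddddddddd
dddA>dddd
dddAdAddd
ddddAAddd
ddddddddd
ddddddddd
t=8: ddddddddd
ddddddddd
ddddddddd
dddAAdddd
dddAvAddd
ddddAAddd
ddddddddd
ddddddddd
t=9: ddddddddd
ddddddddd
ddddddddd
dddAAdddd
ddd<AAddd
ddddAAddd
ddddddddd
ddddddddd

1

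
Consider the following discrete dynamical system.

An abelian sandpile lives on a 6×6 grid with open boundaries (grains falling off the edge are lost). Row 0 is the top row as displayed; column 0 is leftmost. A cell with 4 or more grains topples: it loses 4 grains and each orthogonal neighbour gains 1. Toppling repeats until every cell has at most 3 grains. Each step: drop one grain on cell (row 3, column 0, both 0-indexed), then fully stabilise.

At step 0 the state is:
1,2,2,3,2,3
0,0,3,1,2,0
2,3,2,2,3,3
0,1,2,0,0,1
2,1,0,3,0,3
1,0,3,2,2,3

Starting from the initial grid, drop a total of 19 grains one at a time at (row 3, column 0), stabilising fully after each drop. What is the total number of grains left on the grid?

69

[0] 1,2,2,3,2,3
0,0,3,1,2,0
2,3,2,2,3,3
0,1,2,0,0,1
2,1,0,3,0,3
1,0,3,2,2,3
[1] 1,2,2,3,2,3
0,0,3,1,2,0
2,3,2,2,3,3
1,1,2,0,0,1
2,1,0,3,0,3
1,0,3,2,2,3
[2] 1,2,2,3,2,3
0,0,3,1,2,0
2,3,2,2,3,3
2,1,2,0,0,1
2,1,0,3,0,3
1,0,3,2,2,3
[3] 1,2,2,3,2,3
0,0,3,1,2,0
2,3,2,2,3,3
3,1,2,0,0,1
2,1,0,3,0,3
1,0,3,2,2,3
[4] 1,2,2,3,2,3
0,0,3,1,2,0
3,3,2,2,3,3
0,2,2,0,0,1
3,1,0,3,0,3
1,0,3,2,2,3
[5] 1,2,2,3,2,3
0,0,3,1,2,0
3,3,2,2,3,3
1,2,2,0,0,1
3,1,0,3,0,3
1,0,3,2,2,3
[6] 1,2,2,3,2,3
0,0,3,1,2,0
3,3,2,2,3,3
2,2,2,0,0,1
3,1,0,3,0,3
1,0,3,2,2,3
[7] 1,2,2,3,2,3
0,0,3,1,2,0
3,3,2,2,3,3
3,2,2,0,0,1
3,1,0,3,0,3
1,0,3,2,2,3
[8] 1,2,2,3,2,3
1,1,3,1,2,0
1,1,3,2,3,3
3,0,3,0,0,1
0,3,0,3,0,3
2,0,3,2,2,3
[9] 1,2,2,3,2,3
1,1,3,1,2,0
2,1,3,2,3,3
0,1,3,0,0,1
1,3,0,3,0,3
2,0,3,2,2,3
[10] 1,2,2,3,2,3
1,1,3,1,2,0
2,1,3,2,3,3
1,1,3,0,0,1
1,3,0,3,0,3
2,0,3,2,2,3
[11] 1,2,2,3,2,3
1,1,3,1,2,0
2,1,3,2,3,3
2,1,3,0,0,1
1,3,0,3,0,3
2,0,3,2,2,3
[12] 1,2,2,3,2,3
1,1,3,1,2,0
2,1,3,2,3,3
3,1,3,0,0,1
1,3,0,3,0,3
2,0,3,2,2,3
[13] 1,2,2,3,2,3
1,1,3,1,2,0
3,1,3,2,3,3
0,2,3,0,0,1
2,3,0,3,0,3
2,0,3,2,2,3
[14] 1,2,2,3,2,3
1,1,3,1,2,0
3,1,3,2,3,3
1,2,3,0,0,1
2,3,0,3,0,3
2,0,3,2,2,3
[15] 1,2,2,3,2,3
1,1,3,1,2,0
3,1,3,2,3,3
2,2,3,0,0,1
2,3,0,3,0,3
2,0,3,2,2,3
[16] 1,2,2,3,2,3
1,1,3,1,2,0
3,1,3,2,3,3
3,2,3,0,0,1
2,3,0,3,0,3
2,0,3,2,2,3
[17] 1,2,2,3,2,3
2,1,3,1,2,0
0,2,3,2,3,3
1,3,3,0,0,1
3,3,0,3,0,3
2,0,3,2,2,3
[18] 1,2,2,3,2,3
2,1,3,1,2,0
0,2,3,2,3,3
2,3,3,0,0,1
3,3,0,3,0,3
2,0,3,2,2,3
[19] 1,2,2,3,2,3
2,1,3,1,2,0
0,2,3,2,3,3
3,3,3,0,0,1
3,3,0,3,0,3
2,0,3,2,2,3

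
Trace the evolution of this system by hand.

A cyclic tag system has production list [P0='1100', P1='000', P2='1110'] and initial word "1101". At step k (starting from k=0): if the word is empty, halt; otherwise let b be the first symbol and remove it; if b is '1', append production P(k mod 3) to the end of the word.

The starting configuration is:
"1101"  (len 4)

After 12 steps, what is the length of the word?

gen 0: "1101"  (len 4)
gen 1: "1011100"  (len 7)
gen 2: "011100000"  (len 9)
gen 3: "11100000"  (len 8)
gen 4: "11000001100"  (len 11)
gen 5: "1000001100000"  (len 13)
gen 6: "0000011000001110"  (len 16)
gen 7: "000011000001110"  (len 15)
gen 8: "00011000001110"  (len 14)
gen 9: "0011000001110"  (len 13)
gen 10: "011000001110"  (len 12)
gen 11: "11000001110"  (len 11)
gen 12: "10000011101110"  (len 14)

14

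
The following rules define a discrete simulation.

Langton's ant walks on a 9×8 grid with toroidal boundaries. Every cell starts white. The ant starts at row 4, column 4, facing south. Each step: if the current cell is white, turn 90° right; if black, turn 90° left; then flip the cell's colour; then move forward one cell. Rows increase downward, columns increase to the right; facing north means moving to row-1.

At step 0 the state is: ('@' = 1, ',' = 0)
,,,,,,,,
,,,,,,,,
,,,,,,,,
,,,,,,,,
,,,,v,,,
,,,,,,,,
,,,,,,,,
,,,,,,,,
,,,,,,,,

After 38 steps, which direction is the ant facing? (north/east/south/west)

south

step 0: ,,,,,,,,
,,,,,,,,
,,,,,,,,
,,,,,,,,
,,,,v,,,
,,,,,,,,
,,,,,,,,
,,,,,,,,
,,,,,,,,
step 1: ,,,,,,,,
,,,,,,,,
,,,,,,,,
,,,,,,,,
,,,<@,,,
,,,,,,,,
,,,,,,,,
,,,,,,,,
,,,,,,,,
step 2: ,,,,,,,,
,,,,,,,,
,,,,,,,,
,,,^,,,,
,,,@@,,,
,,,,,,,,
,,,,,,,,
,,,,,,,,
,,,,,,,,
step 3: ,,,,,,,,
,,,,,,,,
,,,,,,,,
,,,@>,,,
,,,@@,,,
,,,,,,,,
,,,,,,,,
,,,,,,,,
,,,,,,,,
step 4: ,,,,,,,,
,,,,,,,,
,,,,,,,,
,,,@@,,,
,,,@v,,,
,,,,,,,,
,,,,,,,,
,,,,,,,,
,,,,,,,,
step 5: ,,,,,,,,
,,,,,,,,
,,,,,,,,
,,,@@,,,
,,,@,>,,
,,,,,,,,
,,,,,,,,
,,,,,,,,
,,,,,,,,
step 6: ,,,,,,,,
,,,,,,,,
,,,,,,,,
,,,@@,,,
,,,@,@,,
,,,,,v,,
,,,,,,,,
,,,,,,,,
,,,,,,,,
step 7: ,,,,,,,,
,,,,,,,,
,,,,,,,,
,,,@@,,,
,,,@,@,,
,,,,<@,,
,,,,,,,,
,,,,,,,,
,,,,,,,,
step 8: ,,,,,,,,
,,,,,,,,
,,,,,,,,
,,,@@,,,
,,,@^@,,
,,,,@@,,
,,,,,,,,
,,,,,,,,
,,,,,,,,
step 9: ,,,,,,,,
,,,,,,,,
,,,,,,,,
,,,@@,,,
,,,@@>,,
,,,,@@,,
,,,,,,,,
,,,,,,,,
,,,,,,,,
step 10: ,,,,,,,,
,,,,,,,,
,,,,,,,,
,,,@@^,,
,,,@@,,,
,,,,@@,,
,,,,,,,,
,,,,,,,,
,,,,,,,,
step 11: ,,,,,,,,
,,,,,,,,
,,,,,,,,
,,,@@@>,
,,,@@,,,
,,,,@@,,
,,,,,,,,
,,,,,,,,
,,,,,,,,
step 12: ,,,,,,,,
,,,,,,,,
,,,,,,,,
,,,@@@@,
,,,@@,v,
,,,,@@,,
,,,,,,,,
,,,,,,,,
,,,,,,,,
step 13: ,,,,,,,,
,,,,,,,,
,,,,,,,,
,,,@@@@,
,,,@@<@,
,,,,@@,,
,,,,,,,,
,,,,,,,,
,,,,,,,,
step 14: ,,,,,,,,
,,,,,,,,
,,,,,,,,
,,,@@^@,
,,,@@@@,
,,,,@@,,
,,,,,,,,
,,,,,,,,
,,,,,,,,
step 15: ,,,,,,,,
,,,,,,,,
,,,,,,,,
,,,@<,@,
,,,@@@@,
,,,,@@,,
,,,,,,,,
,,,,,,,,
,,,,,,,,
step 16: ,,,,,,,,
,,,,,,,,
,,,,,,,,
,,,@,,@,
,,,@v@@,
,,,,@@,,
,,,,,,,,
,,,,,,,,
,,,,,,,,
step 17: ,,,,,,,,
,,,,,,,,
,,,,,,,,
,,,@,,@,
,,,@,>@,
,,,,@@,,
,,,,,,,,
,,,,,,,,
,,,,,,,,
step 18: ,,,,,,,,
,,,,,,,,
,,,,,,,,
,,,@,^@,
,,,@,,@,
,,,,@@,,
,,,,,,,,
,,,,,,,,
,,,,,,,,
step 19: ,,,,,,,,
,,,,,,,,
,,,,,,,,
,,,@,@>,
,,,@,,@,
,,,,@@,,
,,,,,,,,
,,,,,,,,
,,,,,,,,
step 20: ,,,,,,,,
,,,,,,,,
,,,,,,^,
,,,@,@,,
,,,@,,@,
,,,,@@,,
,,,,,,,,
,,,,,,,,
,,,,,,,,
step 21: ,,,,,,,,
,,,,,,,,
,,,,,,@>
,,,@,@,,
,,,@,,@,
,,,,@@,,
,,,,,,,,
,,,,,,,,
,,,,,,,,
step 22: ,,,,,,,,
,,,,,,,,
,,,,,,@@
,,,@,@,v
,,,@,,@,
,,,,@@,,
,,,,,,,,
,,,,,,,,
,,,,,,,,
step 23: ,,,,,,,,
,,,,,,,,
,,,,,,@@
,,,@,@<@
,,,@,,@,
,,,,@@,,
,,,,,,,,
,,,,,,,,
,,,,,,,,
step 24: ,,,,,,,,
,,,,,,,,
,,,,,,^@
,,,@,@@@
,,,@,,@,
,,,,@@,,
,,,,,,,,
,,,,,,,,
,,,,,,,,
step 25: ,,,,,,,,
,,,,,,,,
,,,,,<,@
,,,@,@@@
,,,@,,@,
,,,,@@,,
,,,,,,,,
,,,,,,,,
,,,,,,,,
step 26: ,,,,,,,,
,,,,,^,,
,,,,,@,@
,,,@,@@@
,,,@,,@,
,,,,@@,,
,,,,,,,,
,,,,,,,,
,,,,,,,,
step 27: ,,,,,,,,
,,,,,@>,
,,,,,@,@
,,,@,@@@
,,,@,,@,
,,,,@@,,
,,,,,,,,
,,,,,,,,
,,,,,,,,
step 28: ,,,,,,,,
,,,,,@@,
,,,,,@v@
,,,@,@@@
,,,@,,@,
,,,,@@,,
,,,,,,,,
,,,,,,,,
,,,,,,,,
step 29: ,,,,,,,,
,,,,,@@,
,,,,,<@@
,,,@,@@@
,,,@,,@,
,,,,@@,,
,,,,,,,,
,,,,,,,,
,,,,,,,,
step 30: ,,,,,,,,
,,,,,@@,
,,,,,,@@
,,,@,v@@
,,,@,,@,
,,,,@@,,
,,,,,,,,
,,,,,,,,
,,,,,,,,
step 31: ,,,,,,,,
,,,,,@@,
,,,,,,@@
,,,@,,>@
,,,@,,@,
,,,,@@,,
,,,,,,,,
,,,,,,,,
,,,,,,,,
step 32: ,,,,,,,,
,,,,,@@,
,,,,,,^@
,,,@,,,@
,,,@,,@,
,,,,@@,,
,,,,,,,,
,,,,,,,,
,,,,,,,,
step 33: ,,,,,,,,
,,,,,@@,
,,,,,<,@
,,,@,,,@
,,,@,,@,
,,,,@@,,
,,,,,,,,
,,,,,,,,
,,,,,,,,
step 34: ,,,,,,,,
,,,,,^@,
,,,,,@,@
,,,@,,,@
,,,@,,@,
,,,,@@,,
,,,,,,,,
,,,,,,,,
,,,,,,,,
step 35: ,,,,,,,,
,,,,<,@,
,,,,,@,@
,,,@,,,@
,,,@,,@,
,,,,@@,,
,,,,,,,,
,,,,,,,,
,,,,,,,,
step 36: ,,,,^,,,
,,,,@,@,
,,,,,@,@
,,,@,,,@
,,,@,,@,
,,,,@@,,
,,,,,,,,
,,,,,,,,
,,,,,,,,
step 37: ,,,,@>,,
,,,,@,@,
,,,,,@,@
,,,@,,,@
,,,@,,@,
,,,,@@,,
,,,,,,,,
,,,,,,,,
,,,,,,,,
step 38: ,,,,@@,,
,,,,@v@,
,,,,,@,@
,,,@,,,@
,,,@,,@,
,,,,@@,,
,,,,,,,,
,,,,,,,,
,,,,,,,,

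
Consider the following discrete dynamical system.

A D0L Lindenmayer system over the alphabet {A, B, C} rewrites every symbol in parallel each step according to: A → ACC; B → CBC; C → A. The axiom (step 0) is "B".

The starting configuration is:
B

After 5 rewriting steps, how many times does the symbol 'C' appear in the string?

t=0: B
t=1: CBC
t=2: ACBCA
t=3: ACCACBCAACC
t=4: ACCAAACCACBCAACCACCAA
t=5: ACCAAACCACCACCAAACCACBCAACCACCAAACCAAACCACC

22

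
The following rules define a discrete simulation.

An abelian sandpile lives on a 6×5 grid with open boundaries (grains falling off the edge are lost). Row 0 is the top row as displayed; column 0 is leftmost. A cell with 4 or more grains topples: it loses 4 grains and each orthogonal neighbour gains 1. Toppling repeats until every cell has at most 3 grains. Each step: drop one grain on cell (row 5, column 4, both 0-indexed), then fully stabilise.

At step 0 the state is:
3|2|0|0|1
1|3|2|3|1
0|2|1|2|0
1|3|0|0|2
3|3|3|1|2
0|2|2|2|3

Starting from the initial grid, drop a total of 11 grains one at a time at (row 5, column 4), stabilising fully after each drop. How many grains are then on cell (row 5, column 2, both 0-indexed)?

3

0) 3|2|0|0|1
1|3|2|3|1
0|2|1|2|0
1|3|0|0|2
3|3|3|1|2
0|2|2|2|3
1) 3|2|0|0|1
1|3|2|3|1
0|2|1|2|0
1|3|0|0|2
3|3|3|1|3
0|2|2|3|0
2) 3|2|0|0|1
1|3|2|3|1
0|2|1|2|0
1|3|0|0|2
3|3|3|1|3
0|2|2|3|1
3) 3|2|0|0|1
1|3|2|3|1
0|2|1|2|0
1|3|0|0|2
3|3|3|1|3
0|2|2|3|2
4) 3|2|0|0|1
1|3|2|3|1
0|2|1|2|0
1|3|0|0|2
3|3|3|1|3
0|2|2|3|3
5) 3|2|0|0|1
1|3|2|3|1
0|2|1|2|0
1|3|0|0|3
3|3|3|3|0
0|2|3|0|2
6) 3|2|0|0|1
1|3|2|3|1
0|2|1|2|0
1|3|0|0|3
3|3|3|3|0
0|2|3|0|3
7) 3|2|0|0|1
1|3|2|3|1
0|2|1|2|0
1|3|0|0|3
3|3|3|3|1
0|2|3|1|0
8) 3|2|0|0|1
1|3|2|3|1
0|2|1|2|0
1|3|0|0|3
3|3|3|3|1
0|2|3|1|1
9) 3|2|0|0|1
1|3|2|3|1
0|2|1|2|0
1|3|0|0|3
3|3|3|3|1
0|2|3|1|2
10) 3|2|0|0|1
1|3|2|3|1
0|2|1|2|0
1|3|0|0|3
3|3|3|3|1
0|2|3|1|3
11) 3|2|0|0|1
1|3|2|3|1
0|2|1|2|0
1|3|0|0|3
3|3|3|3|2
0|2|3|2|0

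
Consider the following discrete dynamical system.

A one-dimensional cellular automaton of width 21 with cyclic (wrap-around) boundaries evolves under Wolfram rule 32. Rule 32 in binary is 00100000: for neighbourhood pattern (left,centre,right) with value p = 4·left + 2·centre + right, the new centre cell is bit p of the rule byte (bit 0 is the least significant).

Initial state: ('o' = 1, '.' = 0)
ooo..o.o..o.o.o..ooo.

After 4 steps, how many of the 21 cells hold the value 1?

0

t=0: ooo..o.o..o.o.o..ooo.
t=1: ......o....o.o......o
t=2: ............o........
t=3: .....................
t=4: .....................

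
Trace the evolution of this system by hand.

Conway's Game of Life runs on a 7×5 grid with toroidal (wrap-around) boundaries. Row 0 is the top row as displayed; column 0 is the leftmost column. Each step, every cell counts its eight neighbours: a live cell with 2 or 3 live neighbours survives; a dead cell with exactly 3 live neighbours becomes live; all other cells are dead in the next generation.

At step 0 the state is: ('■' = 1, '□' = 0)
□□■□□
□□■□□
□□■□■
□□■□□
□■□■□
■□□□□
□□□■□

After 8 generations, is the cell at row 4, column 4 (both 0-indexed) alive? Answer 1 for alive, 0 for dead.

1

gen 0: □□■□□
□□■□□
□□■□■
□□■□□
□■□■□
■□□□□
□□□■□
gen 1: □□■■□
□■■□□
□■■□□
□■■□□
□■■□□
□□■□■
□□□□□
gen 2: □■■■□
□□□□□
■□□■□
■□□■□
■□□□□
□■■■□
□□■□□
gen 3: □■■■□
□■□■■
□□□□□
■■□□□
■□□■□
□■■■□
□□□□□
gen 4: ■■□■■
■■□■■
□■■□■
■■□□■
■□□■□
□■■■■
□□□□□
gen 5: □■□■□
□□□□□
□□□□□
□□□□□
□□□□□
■■■■■
□□□□□
gen 6: □□□□□
□□□□□
□□□□□
□□□□□
■■■■■
■■■■■
□□□□□
gen 7: □□□□□
□□□□□
□□□□□
■■■■■
□□□□□
□□□□□
■■■■■
gen 8: ■■■■■
□□□□□
■■■■■
■■■■■
■■■■■
■■■■■
■■■■■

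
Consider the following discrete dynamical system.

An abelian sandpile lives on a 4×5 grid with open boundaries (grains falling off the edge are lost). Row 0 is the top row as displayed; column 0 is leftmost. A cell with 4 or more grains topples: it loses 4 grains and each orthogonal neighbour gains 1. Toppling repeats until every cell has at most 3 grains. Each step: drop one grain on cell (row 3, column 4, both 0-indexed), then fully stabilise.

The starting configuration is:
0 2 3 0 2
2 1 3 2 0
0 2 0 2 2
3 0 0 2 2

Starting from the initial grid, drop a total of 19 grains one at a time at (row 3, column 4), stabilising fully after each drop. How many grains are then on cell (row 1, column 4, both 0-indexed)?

2

0) 0 2 3 0 2
2 1 3 2 0
0 2 0 2 2
3 0 0 2 2
1) 0 2 3 0 2
2 1 3 2 0
0 2 0 2 2
3 0 0 2 3
2) 0 2 3 0 2
2 1 3 2 0
0 2 0 2 3
3 0 0 3 0
3) 0 2 3 0 2
2 1 3 2 0
0 2 0 2 3
3 0 0 3 1
4) 0 2 3 0 2
2 1 3 2 0
0 2 0 2 3
3 0 0 3 2
5) 0 2 3 0 2
2 1 3 2 0
0 2 0 2 3
3 0 0 3 3
6) 0 2 3 0 2
2 1 3 3 1
0 2 1 0 1
3 0 1 1 2
7) 0 2 3 0 2
2 1 3 3 1
0 2 1 0 1
3 0 1 1 3
8) 0 2 3 0 2
2 1 3 3 1
0 2 1 0 2
3 0 1 2 0
9) 0 2 3 0 2
2 1 3 3 1
0 2 1 0 2
3 0 1 2 1
10) 0 2 3 0 2
2 1 3 3 1
0 2 1 0 2
3 0 1 2 2
11) 0 2 3 0 2
2 1 3 3 1
0 2 1 0 2
3 0 1 2 3
12) 0 2 3 0 2
2 1 3 3 1
0 2 1 0 3
3 0 1 3 0
13) 0 2 3 0 2
2 1 3 3 1
0 2 1 0 3
3 0 1 3 1
14) 0 2 3 0 2
2 1 3 3 1
0 2 1 0 3
3 0 1 3 2
15) 0 2 3 0 2
2 1 3 3 1
0 2 1 0 3
3 0 1 3 3
16) 0 2 3 0 2
2 1 3 3 2
0 2 1 2 0
3 0 2 0 2
17) 0 2 3 0 2
2 1 3 3 2
0 2 1 2 0
3 0 2 0 3
18) 0 2 3 0 2
2 1 3 3 2
0 2 1 2 1
3 0 2 1 0
19) 0 2 3 0 2
2 1 3 3 2
0 2 1 2 1
3 0 2 1 1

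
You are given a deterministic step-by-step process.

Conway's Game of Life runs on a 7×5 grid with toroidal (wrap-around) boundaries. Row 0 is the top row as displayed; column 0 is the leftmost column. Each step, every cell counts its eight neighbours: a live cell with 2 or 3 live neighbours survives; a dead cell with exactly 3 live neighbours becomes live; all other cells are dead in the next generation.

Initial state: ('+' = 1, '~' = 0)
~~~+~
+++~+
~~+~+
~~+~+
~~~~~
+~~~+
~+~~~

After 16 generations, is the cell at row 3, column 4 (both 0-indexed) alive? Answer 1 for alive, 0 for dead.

step 0: ~~~+~
+++~+
~~+~+
~~+~+
~~~~~
+~~~+
~+~~~
step 1: ~~~++
+++~+
~~+~+
~~~~~
+~~++
+~~~~
+~~~+
step 2: ~~+~~
~++~~
~~+~+
+~~~~
+~~~+
~+~+~
+~~+~
step 3: ~~++~
~++~~
+~++~
++~+~
++~~+
~+++~
~+~++
step 4: +~~~+
~~~~+
+~~+~
~~~+~
~~~~~
~~~~~
++~~+
step 5: ~+~+~
~~~+~
~~~+~
~~~~+
~~~~~
+~~~~
~+~~+
step 6: +~~++
~~~++
~~~++
~~~~~
~~~~~
+~~~~
~++~+
step 7: ~+~~~
~~+~~
~~~++
~~~~~
~~~~~
++~~~
~++~~
step 8: ~+~~~
~~++~
~~~+~
~~~~~
~~~~~
+++~~
~~+~~
step 9: ~+~+~
~~++~
~~++~
~~~~~
~+~~~
~++~~
+~+~~
step 10: ~+~++
~+~~+
~~++~
~~+~~
~++~~
+~+~~
+~~+~
step 11: ~+~+~
~+~~+
~+++~
~~~~~
~~++~
+~+++
+~~+~
step 12: ~+~+~
~+~~+
++++~
~+~~~
~++~~
+~~~~
+~~~~
step 13: ~++~+
~~~~+
~~~++
~~~+~
+++~~
+~~~~
++~~+
step 14: ~++~+
~~+~+
~~~++
++~+~
+++~+
~~+~~
~~+++
step 15: ~+~~+
~++~+
~+~~~
~~~~~
~~~~+
~~~~~
+~~~+
step 16: ~++~+
~+++~
+++~~
~~~~~
~~~~~
+~~~+
+~~~+

0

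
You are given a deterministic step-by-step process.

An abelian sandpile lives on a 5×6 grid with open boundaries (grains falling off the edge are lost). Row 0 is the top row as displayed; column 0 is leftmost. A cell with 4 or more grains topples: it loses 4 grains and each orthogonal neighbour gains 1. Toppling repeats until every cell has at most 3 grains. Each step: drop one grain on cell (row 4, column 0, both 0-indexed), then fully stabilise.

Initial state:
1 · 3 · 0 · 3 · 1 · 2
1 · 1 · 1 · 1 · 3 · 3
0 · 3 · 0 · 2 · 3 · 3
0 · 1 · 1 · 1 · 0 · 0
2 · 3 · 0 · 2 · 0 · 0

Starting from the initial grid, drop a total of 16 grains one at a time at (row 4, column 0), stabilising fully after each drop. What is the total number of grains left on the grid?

44

t=0: 1 · 3 · 0 · 3 · 1 · 2
1 · 1 · 1 · 1 · 3 · 3
0 · 3 · 0 · 2 · 3 · 3
0 · 1 · 1 · 1 · 0 · 0
2 · 3 · 0 · 2 · 0 · 0
t=1: 1 · 3 · 0 · 3 · 1 · 2
1 · 1 · 1 · 1 · 3 · 3
0 · 3 · 0 · 2 · 3 · 3
0 · 1 · 1 · 1 · 0 · 0
3 · 3 · 0 · 2 · 0 · 0
t=2: 1 · 3 · 0 · 3 · 1 · 2
1 · 1 · 1 · 1 · 3 · 3
0 · 3 · 0 · 2 · 3 · 3
1 · 2 · 1 · 1 · 0 · 0
1 · 0 · 1 · 2 · 0 · 0
t=3: 1 · 3 · 0 · 3 · 1 · 2
1 · 1 · 1 · 1 · 3 · 3
0 · 3 · 0 · 2 · 3 · 3
1 · 2 · 1 · 1 · 0 · 0
2 · 0 · 1 · 2 · 0 · 0
t=4: 1 · 3 · 0 · 3 · 1 · 2
1 · 1 · 1 · 1 · 3 · 3
0 · 3 · 0 · 2 · 3 · 3
1 · 2 · 1 · 1 · 0 · 0
3 · 0 · 1 · 2 · 0 · 0
t=5: 1 · 3 · 0 · 3 · 1 · 2
1 · 1 · 1 · 1 · 3 · 3
0 · 3 · 0 · 2 · 3 · 3
2 · 2 · 1 · 1 · 0 · 0
0 · 1 · 1 · 2 · 0 · 0
t=6: 1 · 3 · 0 · 3 · 1 · 2
1 · 1 · 1 · 1 · 3 · 3
0 · 3 · 0 · 2 · 3 · 3
2 · 2 · 1 · 1 · 0 · 0
1 · 1 · 1 · 2 · 0 · 0
t=7: 1 · 3 · 0 · 3 · 1 · 2
1 · 1 · 1 · 1 · 3 · 3
0 · 3 · 0 · 2 · 3 · 3
2 · 2 · 1 · 1 · 0 · 0
2 · 1 · 1 · 2 · 0 · 0
t=8: 1 · 3 · 0 · 3 · 1 · 2
1 · 1 · 1 · 1 · 3 · 3
0 · 3 · 0 · 2 · 3 · 3
2 · 2 · 1 · 1 · 0 · 0
3 · 1 · 1 · 2 · 0 · 0
t=9: 1 · 3 · 0 · 3 · 1 · 2
1 · 1 · 1 · 1 · 3 · 3
0 · 3 · 0 · 2 · 3 · 3
3 · 2 · 1 · 1 · 0 · 0
0 · 2 · 1 · 2 · 0 · 0
t=10: 1 · 3 · 0 · 3 · 1 · 2
1 · 1 · 1 · 1 · 3 · 3
0 · 3 · 0 · 2 · 3 · 3
3 · 2 · 1 · 1 · 0 · 0
1 · 2 · 1 · 2 · 0 · 0
t=11: 1 · 3 · 0 · 3 · 1 · 2
1 · 1 · 1 · 1 · 3 · 3
0 · 3 · 0 · 2 · 3 · 3
3 · 2 · 1 · 1 · 0 · 0
2 · 2 · 1 · 2 · 0 · 0
t=12: 1 · 3 · 0 · 3 · 1 · 2
1 · 1 · 1 · 1 · 3 · 3
0 · 3 · 0 · 2 · 3 · 3
3 · 2 · 1 · 1 · 0 · 0
3 · 2 · 1 · 2 · 0 · 0
t=13: 1 · 3 · 0 · 3 · 1 · 2
1 · 1 · 1 · 1 · 3 · 3
1 · 3 · 0 · 2 · 3 · 3
0 · 3 · 1 · 1 · 0 · 0
1 · 3 · 1 · 2 · 0 · 0
t=14: 1 · 3 · 0 · 3 · 1 · 2
1 · 1 · 1 · 1 · 3 · 3
1 · 3 · 0 · 2 · 3 · 3
0 · 3 · 1 · 1 · 0 · 0
2 · 3 · 1 · 2 · 0 · 0
t=15: 1 · 3 · 0 · 3 · 1 · 2
1 · 1 · 1 · 1 · 3 · 3
1 · 3 · 0 · 2 · 3 · 3
0 · 3 · 1 · 1 · 0 · 0
3 · 3 · 1 · 2 · 0 · 0
t=16: 1 · 3 · 0 · 3 · 1 · 2
1 · 2 · 1 · 1 · 3 · 3
2 · 0 · 1 · 2 · 3 · 3
2 · 1 · 2 · 1 · 0 · 0
1 · 1 · 2 · 2 · 0 · 0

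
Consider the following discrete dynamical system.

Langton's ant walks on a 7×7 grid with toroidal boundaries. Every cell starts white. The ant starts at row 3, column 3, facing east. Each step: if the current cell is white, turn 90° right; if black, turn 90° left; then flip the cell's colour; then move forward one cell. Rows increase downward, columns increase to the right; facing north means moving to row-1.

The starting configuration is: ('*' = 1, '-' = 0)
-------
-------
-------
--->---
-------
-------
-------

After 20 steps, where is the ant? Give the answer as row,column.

1,1

k=0  -------
-------
-------
--->---
-------
-------
-------
k=1  -------
-------
-------
---*---
---v---
-------
-------
k=2  -------
-------
-------
---*---
--<*---
-------
-------
k=3  -------
-------
-------
--^*---
--**---
-------
-------
k=4  -------
-------
-------
--*>---
--**---
-------
-------
k=5  -------
-------
---^---
--*----
--**---
-------
-------
k=6  -------
-------
---*>--
--*----
--**---
-------
-------
k=7  -------
-------
---**--
--*-v--
--**---
-------
-------
k=8  -------
-------
---**--
--*<*--
--**---
-------
-------
k=9  -------
-------
---^*--
--***--
--**---
-------
-------
k=10  -------
-------
--<-*--
--***--
--**---
-------
-------
k=11  -------
--^----
--*-*--
--***--
--**---
-------
-------
k=12  -------
--*>---
--*-*--
--***--
--**---
-------
-------
k=13  -------
--**---
--*v*--
--***--
--**---
-------
-------
k=14  -------
--**---
--<**--
--***--
--**---
-------
-------
k=15  -------
--**---
---**--
--v**--
--**---
-------
-------
k=16  -------
--**---
---**--
--->*--
--**---
-------
-------
k=17  -------
--**---
---^*--
----*--
--**---
-------
-------
k=18  -------
--**---
--<-*--
----*--
--**---
-------
-------
k=19  -------
--^*---
--*-*--
----*--
--**---
-------
-------
k=20  -------
-<-*---
--*-*--
----*--
--**---
-------
-------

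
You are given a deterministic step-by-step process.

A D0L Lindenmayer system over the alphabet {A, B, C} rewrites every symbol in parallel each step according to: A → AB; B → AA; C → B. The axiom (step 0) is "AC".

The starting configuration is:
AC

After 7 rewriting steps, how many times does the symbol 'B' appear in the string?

65

[0] AC
[1] ABB
[2] ABAAAA
[3] ABAAABABABAB
[4] ABAAABABABAAABAAABAAABAA
[5] ABAAABABABAAABAAABAAABABABAAABABABAAABABABAAABAB
[6] ABAAABABABAAABAAABAAABABABAAABABABAAABABABAAABAAABAAABABABAAABAAABAAABABABAAABAAABAAABABABAAABAA
[7] ABAAABABABAAABAAABAAABABABAAABABABAAABABABAAABAAABAAABABAB…ABABAAABAAABAAABABABAAABABABAAABABABAAABAAABAAABABABAAABAB  (len 192)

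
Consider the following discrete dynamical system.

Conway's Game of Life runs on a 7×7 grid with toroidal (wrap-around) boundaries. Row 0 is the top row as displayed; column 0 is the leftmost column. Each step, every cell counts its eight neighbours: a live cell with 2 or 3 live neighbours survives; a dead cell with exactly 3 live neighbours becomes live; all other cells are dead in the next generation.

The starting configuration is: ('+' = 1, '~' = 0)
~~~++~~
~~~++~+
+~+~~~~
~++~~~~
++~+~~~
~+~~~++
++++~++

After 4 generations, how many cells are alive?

0) ~~~++~~
~~~++~+
+~+~~~~
~++~~~~
++~+~~~
~+~~~++
++++~++
1) ~+~~~~~
~~+~++~
+~+~~~~
~~~+~~~
~~~~~~+
~~~+~+~
~+~+~~~
2) ~+~++~~
~~++~~~
~++~+~~
~~~~~~~
~~~~+~~
~~+~+~~
~~~~+~~
3) ~~~~+~~
~~~~~~~
~++~~~~
~~~+~~~
~~~+~~~
~~~~++~
~~+~++~
4) ~~~+++~
~~~~~~~
~~+~~~~
~~~+~~~
~~~+~~~
~~~~~+~
~~~~~~~

7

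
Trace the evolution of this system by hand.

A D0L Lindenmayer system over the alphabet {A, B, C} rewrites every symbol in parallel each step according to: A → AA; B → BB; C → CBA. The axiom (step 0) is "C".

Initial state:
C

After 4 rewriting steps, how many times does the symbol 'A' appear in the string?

k=0  C
k=1  CBA
k=2  CBABBAA
k=3  CBABBAABBBBAAAA
k=4  CBABBAABBBBAAAABBBBBBBBAAAAAAAA

15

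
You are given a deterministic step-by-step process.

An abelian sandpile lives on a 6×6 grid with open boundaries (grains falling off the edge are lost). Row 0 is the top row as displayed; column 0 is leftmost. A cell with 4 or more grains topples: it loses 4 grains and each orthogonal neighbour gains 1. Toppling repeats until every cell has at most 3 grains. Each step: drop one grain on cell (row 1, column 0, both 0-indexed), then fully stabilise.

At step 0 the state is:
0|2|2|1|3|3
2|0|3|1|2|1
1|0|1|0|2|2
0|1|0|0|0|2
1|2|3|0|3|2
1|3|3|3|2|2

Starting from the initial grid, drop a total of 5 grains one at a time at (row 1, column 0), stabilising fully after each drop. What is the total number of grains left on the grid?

0) 0|2|2|1|3|3
2|0|3|1|2|1
1|0|1|0|2|2
0|1|0|0|0|2
1|2|3|0|3|2
1|3|3|3|2|2
1) 0|2|2|1|3|3
3|0|3|1|2|1
1|0|1|0|2|2
0|1|0|0|0|2
1|2|3|0|3|2
1|3|3|3|2|2
2) 1|2|2|1|3|3
0|1|3|1|2|1
2|0|1|0|2|2
0|1|0|0|0|2
1|2|3|0|3|2
1|3|3|3|2|2
3) 1|2|2|1|3|3
1|1|3|1|2|1
2|0|1|0|2|2
0|1|0|0|0|2
1|2|3|0|3|2
1|3|3|3|2|2
4) 1|2|2|1|3|3
2|1|3|1|2|1
2|0|1|0|2|2
0|1|0|0|0|2
1|2|3|0|3|2
1|3|3|3|2|2
5) 1|2|2|1|3|3
3|1|3|1|2|1
2|0|1|0|2|2
0|1|0|0|0|2
1|2|3|0|3|2
1|3|3|3|2|2

58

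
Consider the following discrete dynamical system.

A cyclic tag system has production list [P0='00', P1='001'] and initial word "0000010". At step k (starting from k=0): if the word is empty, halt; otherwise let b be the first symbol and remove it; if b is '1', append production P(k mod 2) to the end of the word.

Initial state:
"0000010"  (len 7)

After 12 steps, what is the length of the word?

1

k=0  "0000010"  (len 7)
k=1  "000010"  (len 6)
k=2  "00010"  (len 5)
k=3  "0010"  (len 4)
k=4  "010"  (len 3)
k=5  "10"  (len 2)
k=6  "0001"  (len 4)
k=7  "001"  (len 3)
k=8  "01"  (len 2)
k=9  "1"  (len 1)
k=10  "001"  (len 3)
k=11  "01"  (len 2)
k=12  "1"  (len 1)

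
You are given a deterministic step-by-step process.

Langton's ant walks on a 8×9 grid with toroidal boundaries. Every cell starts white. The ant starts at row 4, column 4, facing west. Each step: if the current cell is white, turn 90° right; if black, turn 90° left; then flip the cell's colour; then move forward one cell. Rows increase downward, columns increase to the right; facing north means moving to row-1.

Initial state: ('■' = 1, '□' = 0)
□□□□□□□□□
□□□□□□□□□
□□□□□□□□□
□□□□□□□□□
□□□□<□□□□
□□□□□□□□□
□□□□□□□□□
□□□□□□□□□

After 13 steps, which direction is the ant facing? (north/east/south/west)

north

k=0  □□□□□□□□□
□□□□□□□□□
□□□□□□□□□
□□□□□□□□□
□□□□<□□□□
□□□□□□□□□
□□□□□□□□□
□□□□□□□□□
k=1  □□□□□□□□□
□□□□□□□□□
□□□□□□□□□
□□□□^□□□□
□□□□■□□□□
□□□□□□□□□
□□□□□□□□□
□□□□□□□□□
k=2  □□□□□□□□□
□□□□□□□□□
□□□□□□□□□
□□□□■>□□□
□□□□■□□□□
□□□□□□□□□
□□□□□□□□□
□□□□□□□□□
k=3  □□□□□□□□□
□□□□□□□□□
□□□□□□□□□
□□□□■■□□□
□□□□■v□□□
□□□□□□□□□
□□□□□□□□□
□□□□□□□□□
k=4  □□□□□□□□□
□□□□□□□□□
□□□□□□□□□
□□□□■■□□□
□□□□<■□□□
□□□□□□□□□
□□□□□□□□□
□□□□□□□□□
k=5  □□□□□□□□□
□□□□□□□□□
□□□□□□□□□
□□□□■■□□□
□□□□□■□□□
□□□□v□□□□
□□□□□□□□□
□□□□□□□□□
k=6  □□□□□□□□□
□□□□□□□□□
□□□□□□□□□
□□□□■■□□□
□□□□□■□□□
□□□<■□□□□
□□□□□□□□□
□□□□□□□□□
k=7  □□□□□□□□□
□□□□□□□□□
□□□□□□□□□
□□□□■■□□□
□□□^□■□□□
□□□■■□□□□
□□□□□□□□□
□□□□□□□□□
k=8  □□□□□□□□□
□□□□□□□□□
□□□□□□□□□
□□□□■■□□□
□□□■>■□□□
□□□■■□□□□
□□□□□□□□□
□□□□□□□□□
k=9  □□□□□□□□□
□□□□□□□□□
□□□□□□□□□
□□□□■■□□□
□□□■■■□□□
□□□■v□□□□
□□□□□□□□□
□□□□□□□□□
k=10  □□□□□□□□□
□□□□□□□□□
□□□□□□□□□
□□□□■■□□□
□□□■■■□□□
□□□■□>□□□
□□□□□□□□□
□□□□□□□□□
k=11  □□□□□□□□□
□□□□□□□□□
□□□□□□□□□
□□□□■■□□□
□□□■■■□□□
□□□■□■□□□
□□□□□v□□□
□□□□□□□□□
k=12  □□□□□□□□□
□□□□□□□□□
□□□□□□□□□
□□□□■■□□□
□□□■■■□□□
□□□■□■□□□
□□□□<■□□□
□□□□□□□□□
k=13  □□□□□□□□□
□□□□□□□□□
□□□□□□□□□
□□□□■■□□□
□□□■■■□□□
□□□■^■□□□
□□□□■■□□□
□□□□□□□□□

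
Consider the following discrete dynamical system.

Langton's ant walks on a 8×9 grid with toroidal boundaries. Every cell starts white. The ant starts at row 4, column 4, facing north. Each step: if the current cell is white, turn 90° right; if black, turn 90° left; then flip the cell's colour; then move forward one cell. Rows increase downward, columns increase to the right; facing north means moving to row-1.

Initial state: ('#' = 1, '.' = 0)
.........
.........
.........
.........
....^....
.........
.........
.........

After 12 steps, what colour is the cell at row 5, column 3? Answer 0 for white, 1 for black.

0) .........
.........
.........
.........
....^....
.........
.........
.........
1) .........
.........
.........
.........
....#>...
.........
.........
.........
2) .........
.........
.........
.........
....##...
.....v...
.........
.........
3) .........
.........
.........
.........
....##...
....<#...
.........
.........
4) .........
.........
.........
.........
....^#...
....##...
.........
.........
5) .........
.........
.........
.........
...<.#...
....##...
.........
.........
6) .........
.........
.........
...^.....
...#.#...
....##...
.........
.........
7) .........
.........
.........
...#>....
...#.#...
....##...
.........
.........
8) .........
.........
.........
...##....
...#v#...
....##...
.........
.........
9) .........
.........
.........
...##....
...<##...
....##...
.........
.........
10) .........
.........
.........
...##....
....##...
...v##...
.........
.........
11) .........
.........
.........
...##....
....##...
..<###...
.........
.........
12) .........
.........
.........
...##....
..^.##...
..####...
.........
.........

1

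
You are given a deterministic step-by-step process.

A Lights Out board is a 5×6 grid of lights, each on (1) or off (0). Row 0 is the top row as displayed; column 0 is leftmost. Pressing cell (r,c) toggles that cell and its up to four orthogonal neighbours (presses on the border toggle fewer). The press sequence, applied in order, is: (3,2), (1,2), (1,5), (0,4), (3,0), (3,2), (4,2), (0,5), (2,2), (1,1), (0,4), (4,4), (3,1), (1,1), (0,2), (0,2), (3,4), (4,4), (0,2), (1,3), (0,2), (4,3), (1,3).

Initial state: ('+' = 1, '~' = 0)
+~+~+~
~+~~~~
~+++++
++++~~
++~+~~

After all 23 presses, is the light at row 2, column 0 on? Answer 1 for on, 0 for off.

1

gen 0: +~+~+~
~+~~~~
~+++++
++++~~
++~+~~
gen 1: +~+~+~
~+~~~~
~+~+++
+~~~~~
++++~~
gen 2: +~~~+~
~~++~~
~+++++
+~~~~~
++++~~
gen 3: +~~~++
~~++++
~++++~
+~~~~~
++++~~
gen 4: +~~+~~
~~++~+
~++++~
+~~~~~
++++~~
gen 5: +~~+~~
~~++~+
+++++~
~+~~~~
~+++~~
gen 6: +~~+~~
~~++~+
++~++~
~~++~~
~+~+~~
gen 7: +~~+~~
~~++~+
++~++~
~~~+~~
~~+~~~
gen 8: +~~+++
~~++~~
++~++~
~~~+~~
~~+~~~
gen 9: +~~+++
~~~+~~
+~+~+~
~~++~~
~~+~~~
gen 10: ++~+++
++++~~
+++~+~
~~++~~
~~+~~~
gen 11: ++~~~~
+++++~
+++~+~
~~++~~
~~+~~~
gen 12: ++~~~~
+++++~
+++~+~
~~+++~
~~++++
gen 13: ++~~~~
+++++~
+~+~+~
++~++~
~+++++
gen 14: +~~~~~
~~~++~
+++~+~
++~++~
~+++++
gen 15: ++++~~
~~+++~
+++~+~
++~++~
~+++++
gen 16: +~~~~~
~~~++~
+++~+~
++~++~
~+++++
gen 17: +~~~~~
~~~++~
+++~~~
++~~~+
~+++~+
gen 18: +~~~~~
~~~++~
+++~~~
++~~++
~++~+~
gen 19: ++++~~
~~+++~
+++~~~
++~~++
~++~+~
gen 20: +++~~~
~~~~~~
++++~~
++~~++
~++~+~
gen 21: +~~+~~
~~+~~~
++++~~
++~~++
~++~+~
gen 22: +~~+~~
~~+~~~
++++~~
++~+++
~+~+~~
gen 23: +~~~~~
~~~++~
+++~~~
++~+++
~+~+~~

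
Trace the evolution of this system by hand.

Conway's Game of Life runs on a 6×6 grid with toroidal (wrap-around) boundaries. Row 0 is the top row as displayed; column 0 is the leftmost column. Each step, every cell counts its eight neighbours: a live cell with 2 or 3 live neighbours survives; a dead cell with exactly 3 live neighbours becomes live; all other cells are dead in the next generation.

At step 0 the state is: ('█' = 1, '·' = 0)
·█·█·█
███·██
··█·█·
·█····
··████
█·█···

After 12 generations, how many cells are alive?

gen 0: ·█·█·█
███·██
··█·█·
·█····
··████
█·█···
gen 1: ···█··
······
··█·█·
·█···█
█·████
█·····
gen 2: ······
···█··
······
·█····
··███·
███···
gen 3: ·██···
······
······
··██··
█··█··
·██···
gen 4: ·██···
······
······
··██··
···█··
█··█··
gen 5: ·██···
······
······
··██··
···██·
·█·█··
gen 6: ·██···
······
······
··███·
····█·
·█·██·
gen 7: ·███··
······
···█··
···██·
·····█
·█·██·
gen 8: ·█·██·
···█··
···██·
···██·
··█··█
██·██·
gen 9: ██···█
······
··█···
··█··█
███··█
██····
gen 10: ·█···█
██····
······
··██·█
··█··█
······
gen 11: ·█····
██····
███···
··███·
··███·
█·····
gen 12: ·█····
······
█····█
····██
·██·██
·███··

12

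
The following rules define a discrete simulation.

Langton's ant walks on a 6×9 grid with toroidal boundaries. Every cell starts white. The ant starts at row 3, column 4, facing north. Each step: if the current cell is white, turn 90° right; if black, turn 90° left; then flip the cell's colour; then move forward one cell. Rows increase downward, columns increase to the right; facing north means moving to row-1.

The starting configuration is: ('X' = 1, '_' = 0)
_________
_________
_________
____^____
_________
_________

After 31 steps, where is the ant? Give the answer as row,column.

4,2

k=0  _________
_________
_________
____^____
_________
_________
k=1  _________
_________
_________
____X>___
_________
_________
k=2  _________
_________
_________
____XX___
_____v___
_________
k=3  _________
_________
_________
____XX___
____<X___
_________
k=4  _________
_________
_________
____^X___
____XX___
_________
k=5  _________
_________
_________
___<_X___
____XX___
_________
k=6  _________
_________
___^_____
___X_X___
____XX___
_________
k=7  _________
_________
___X>____
___X_X___
____XX___
_________
k=8  _________
_________
___XX____
___XvX___
____XX___
_________
k=9  _________
_________
___XX____
___<XX___
____XX___
_________
k=10  _________
_________
___XX____
____XX___
___vXX___
_________
k=11  _________
_________
___XX____
____XX___
__<XXX___
_________
k=12  _________
_________
___XX____
__^_XX___
__XXXX___
_________
k=13  _________
_________
___XX____
__X>XX___
__XXXX___
_________
k=14  _________
_________
___XX____
__XXXX___
__XvXX___
_________
k=15  _________
_________
___XX____
__XXXX___
__X_>X___
_________
k=16  _________
_________
___XX____
__XX^X___
__X__X___
_________
k=17  _________
_________
___XX____
__X<_X___
__X__X___
_________
k=18  _________
_________
___XX____
__X__X___
__Xv_X___
_________
k=19  _________
_________
___XX____
__X__X___
__<X_X___
_________
k=20  _________
_________
___XX____
__X__X___
___X_X___
__v______
k=21  _________
_________
___XX____
__X__X___
___X_X___
_<X______
k=22  _________
_________
___XX____
__X__X___
_^_X_X___
_XX______
k=23  _________
_________
___XX____
__X__X___
_X>X_X___
_XX______
k=24  _________
_________
___XX____
__X__X___
_XXX_X___
_Xv______
k=25  _________
_________
___XX____
__X__X___
_XXX_X___
_X_>_____
k=26  ___v_____
_________
___XX____
__X__X___
_XXX_X___
_X_X_____
k=27  __<X_____
_________
___XX____
__X__X___
_XXX_X___
_X_X_____
k=28  __XX_____
_________
___XX____
__X__X___
_XXX_X___
_X^X_____
k=29  __XX_____
_________
___XX____
__X__X___
_XXX_X___
_XX>_____
k=30  __XX_____
_________
___XX____
__X__X___
_XX^_X___
_XX______
k=31  __XX_____
_________
___XX____
__X__X___
_X<__X___
_XX______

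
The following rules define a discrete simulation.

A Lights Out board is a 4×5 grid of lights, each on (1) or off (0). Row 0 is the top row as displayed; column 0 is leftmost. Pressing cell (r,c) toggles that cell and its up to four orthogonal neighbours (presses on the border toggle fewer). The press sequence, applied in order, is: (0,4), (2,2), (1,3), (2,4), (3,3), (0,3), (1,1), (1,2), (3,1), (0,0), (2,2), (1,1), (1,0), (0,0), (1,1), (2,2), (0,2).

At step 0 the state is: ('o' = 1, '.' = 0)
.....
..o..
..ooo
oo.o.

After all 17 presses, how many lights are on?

step 0: .....
..o..
..ooo
oo.o.
step 1: ...oo
..o.o
..ooo
oo.o.
step 2: ...oo
....o
.o..o
oooo.
step 3: ....o
..oo.
.o.oo
oooo.
step 4: ....o
..ooo
.o...
ooooo
step 5: ....o
..ooo
.o.o.
oo...
step 6: ..oo.
..o.o
.o.o.
oo...
step 7: .ooo.
oo..o
...o.
oo...
step 8: .o.o.
o.ooo
..oo.
oo...
step 9: .o.o.
o.ooo
.ooo.
..o..
step 10: o..o.
..ooo
.ooo.
..o..
step 11: o..o.
...oo
.....
.....
step 12: oo.o.
ooooo
.o...
.....
step 13: .o.o.
..ooo
oo...
.....
step 14: o..o.
o.ooo
oo...
.....
step 15: oo.o.
.o.oo
o....
.....
step 16: oo.o.
.oooo
oooo.
..o..
step 17: o.o..
.o.oo
oooo.
..o..

10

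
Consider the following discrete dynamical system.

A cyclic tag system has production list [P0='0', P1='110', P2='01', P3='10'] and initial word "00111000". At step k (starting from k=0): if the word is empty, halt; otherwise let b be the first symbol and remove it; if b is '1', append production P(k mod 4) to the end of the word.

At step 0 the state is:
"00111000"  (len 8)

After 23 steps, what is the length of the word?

9

t=0: "00111000"  (len 8)
t=1: "0111000"  (len 7)
t=2: "111000"  (len 6)
t=3: "1100001"  (len 7)
t=4: "10000110"  (len 8)
t=5: "00001100"  (len 8)
t=6: "0001100"  (len 7)
t=7: "001100"  (len 6)
t=8: "01100"  (len 5)
t=9: "1100"  (len 4)
t=10: "100110"  (len 6)
t=11: "0011001"  (len 7)
t=12: "011001"  (len 6)
t=13: "11001"  (len 5)
t=14: "1001110"  (len 7)
t=15: "00111001"  (len 8)
t=16: "0111001"  (len 7)
t=17: "111001"  (len 6)
t=18: "11001110"  (len 8)
t=19: "100111001"  (len 9)
t=20: "0011100110"  (len 10)
t=21: "011100110"  (len 9)
t=22: "11100110"  (len 8)
t=23: "110011001"  (len 9)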